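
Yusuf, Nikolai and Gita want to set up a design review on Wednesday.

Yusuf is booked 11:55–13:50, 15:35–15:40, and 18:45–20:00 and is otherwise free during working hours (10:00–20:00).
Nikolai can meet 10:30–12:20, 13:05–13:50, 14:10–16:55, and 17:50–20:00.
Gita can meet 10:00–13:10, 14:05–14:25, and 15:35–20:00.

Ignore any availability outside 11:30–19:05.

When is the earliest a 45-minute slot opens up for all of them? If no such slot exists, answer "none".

Yusuf free within 10:00–20:00: 10:00–11:55, 13:50–15:35, 15:40–18:45.
Yusuf ∩ Nikolai: 10:30–11:55, 14:10–15:35, 15:40–16:55, 17:50–18:45.
Yusuf ∩ Nikolai ∩ Gita: 10:30–11:55, 14:10–14:25, 15:40–16:55, 17:50–18:45.
Restricted to 11:30–19:05: 11:30–11:55, 14:10–14:25, 15:40–16:55, 17:50–18:45.
Windows ≥ 45 min: 15:40–16:55, 17:50–18:45.
Earliest such window starts at 15:40.

15:40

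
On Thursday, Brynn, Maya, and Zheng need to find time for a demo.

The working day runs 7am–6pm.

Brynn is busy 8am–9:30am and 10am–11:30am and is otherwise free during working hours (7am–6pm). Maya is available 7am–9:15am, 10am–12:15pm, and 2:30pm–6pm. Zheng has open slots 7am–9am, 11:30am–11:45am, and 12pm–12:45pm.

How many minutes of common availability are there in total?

Brynn free within 07:00–18:00: 07:00–08:00, 09:30–10:00, 11:30–18:00.
Brynn ∩ Maya: 07:00–08:00, 11:30–12:15, 14:30–18:00.
Brynn ∩ Maya ∩ Zheng: 07:00–08:00, 11:30–11:45, 12:00–12:15.
Total common minutes: 60 + 15 + 15 = 90.

90 minutes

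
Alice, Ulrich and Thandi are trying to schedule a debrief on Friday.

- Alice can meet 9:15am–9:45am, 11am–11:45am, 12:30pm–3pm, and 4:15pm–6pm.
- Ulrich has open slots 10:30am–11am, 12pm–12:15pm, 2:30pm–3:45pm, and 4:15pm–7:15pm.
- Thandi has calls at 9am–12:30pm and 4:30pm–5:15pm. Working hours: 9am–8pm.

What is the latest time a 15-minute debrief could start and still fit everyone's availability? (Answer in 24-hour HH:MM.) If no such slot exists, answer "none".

Thandi free within 09:00–20:00: 12:30–16:30, 17:15–20:00.
Alice ∩ Ulrich: 14:30–15:00, 16:15–18:00.
Alice ∩ Ulrich ∩ Thandi: 14:30–15:00, 16:15–16:30, 17:15–18:00.
Windows ≥ 15 min: 14:30–15:00, 16:15–16:30, 17:15–18:00.
Latest start in the last window 17:15–18:00 is 18:00 − 15 min = 17:45.

17:45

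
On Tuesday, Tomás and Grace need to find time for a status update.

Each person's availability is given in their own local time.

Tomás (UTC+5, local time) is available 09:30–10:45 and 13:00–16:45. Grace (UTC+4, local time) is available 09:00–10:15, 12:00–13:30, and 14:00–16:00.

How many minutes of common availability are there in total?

240 minutes

Tomás → UTC: 04:30–05:45, 08:00–11:45.
Grace → UTC: 05:00–06:15, 08:00–09:30, 10:00–12:00.
Tomás ∩ Grace: 05:00–05:45, 08:00–09:30, 10:00–11:45.
Total common minutes: 45 + 90 + 105 = 240.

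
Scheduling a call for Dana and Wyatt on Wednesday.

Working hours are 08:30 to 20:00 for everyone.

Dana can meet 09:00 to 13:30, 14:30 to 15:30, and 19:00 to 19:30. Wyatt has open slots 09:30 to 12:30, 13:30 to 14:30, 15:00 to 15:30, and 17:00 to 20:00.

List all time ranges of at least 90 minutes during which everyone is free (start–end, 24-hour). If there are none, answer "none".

09:30–12:30

Dana ∩ Wyatt: 09:30–12:30, 15:00–15:30, 19:00–19:30.
Windows ≥ 90 min: 09:30–12:30.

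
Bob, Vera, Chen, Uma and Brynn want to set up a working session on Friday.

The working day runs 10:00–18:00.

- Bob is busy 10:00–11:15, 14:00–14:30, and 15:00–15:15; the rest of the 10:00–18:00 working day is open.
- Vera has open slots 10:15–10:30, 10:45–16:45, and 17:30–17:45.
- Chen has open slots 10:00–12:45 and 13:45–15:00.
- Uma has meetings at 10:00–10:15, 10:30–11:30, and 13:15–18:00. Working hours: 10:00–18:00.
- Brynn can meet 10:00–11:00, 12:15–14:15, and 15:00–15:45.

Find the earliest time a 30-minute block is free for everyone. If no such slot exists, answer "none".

12:15

Bob free within 10:00–18:00: 11:15–14:00, 14:30–15:00, 15:15–18:00.
Uma free within 10:00–18:00: 10:15–10:30, 11:30–13:15.
Bob ∩ Vera: 11:15–14:00, 14:30–15:00, 15:15–16:45, 17:30–17:45.
Bob ∩ Vera ∩ Chen: 11:15–12:45, 13:45–14:00, 14:30–15:00.
Bob ∩ Vera ∩ Chen ∩ Uma: 11:30–12:45.
Bob ∩ Vera ∩ Chen ∩ Uma ∩ Brynn: 12:15–12:45.
Windows ≥ 30 min: 12:15–12:45.
Earliest such window starts at 12:15.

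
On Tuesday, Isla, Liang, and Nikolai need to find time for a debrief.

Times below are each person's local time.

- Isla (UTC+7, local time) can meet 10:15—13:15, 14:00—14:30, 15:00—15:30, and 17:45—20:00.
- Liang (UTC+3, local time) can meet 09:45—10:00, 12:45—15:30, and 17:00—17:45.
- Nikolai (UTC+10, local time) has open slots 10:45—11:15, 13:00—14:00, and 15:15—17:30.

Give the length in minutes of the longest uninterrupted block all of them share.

Isla → UTC: 03:15–06:15, 07:00–07:30, 08:00–08:30, 10:45–13:00.
Liang → UTC: 06:45–07:00, 09:45–12:30, 14:00–14:45.
Nikolai → UTC: 00:45–01:15, 03:00–04:00, 05:15–07:30.
Isla ∩ Liang: 10:45–12:30.
Isla ∩ Liang ∩ Nikolai: (none).
No common window.

0 minutes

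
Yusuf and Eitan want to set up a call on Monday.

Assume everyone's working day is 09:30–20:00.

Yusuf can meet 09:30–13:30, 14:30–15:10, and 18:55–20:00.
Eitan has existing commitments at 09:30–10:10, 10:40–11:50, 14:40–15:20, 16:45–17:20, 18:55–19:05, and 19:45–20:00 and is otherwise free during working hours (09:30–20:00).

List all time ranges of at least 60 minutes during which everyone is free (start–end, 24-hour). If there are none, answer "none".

Eitan free within 09:30–20:00: 10:10–10:40, 11:50–14:40, 15:20–16:45, 17:20–18:55, 19:05–19:45.
Yusuf ∩ Eitan: 10:10–10:40, 11:50–13:30, 14:30–14:40, 19:05–19:45.
Windows ≥ 60 min: 11:50–13:30.

11:50–13:30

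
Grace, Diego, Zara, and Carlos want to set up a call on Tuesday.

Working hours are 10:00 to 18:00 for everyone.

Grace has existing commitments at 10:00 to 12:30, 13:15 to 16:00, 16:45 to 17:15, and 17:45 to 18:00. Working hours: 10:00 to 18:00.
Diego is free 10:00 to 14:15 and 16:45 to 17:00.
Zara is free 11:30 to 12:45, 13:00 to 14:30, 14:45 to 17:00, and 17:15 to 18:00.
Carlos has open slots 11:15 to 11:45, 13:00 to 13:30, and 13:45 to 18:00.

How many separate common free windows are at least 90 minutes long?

0

Grace free within 10:00–18:00: 12:30–13:15, 16:00–16:45, 17:15–17:45.
Grace ∩ Diego: 12:30–13:15.
Grace ∩ Diego ∩ Zara: 12:30–12:45, 13:00–13:15.
Grace ∩ Diego ∩ Zara ∩ Carlos: 13:00–13:15.
Windows ≥ 90 min: (none).
That's 0 windows.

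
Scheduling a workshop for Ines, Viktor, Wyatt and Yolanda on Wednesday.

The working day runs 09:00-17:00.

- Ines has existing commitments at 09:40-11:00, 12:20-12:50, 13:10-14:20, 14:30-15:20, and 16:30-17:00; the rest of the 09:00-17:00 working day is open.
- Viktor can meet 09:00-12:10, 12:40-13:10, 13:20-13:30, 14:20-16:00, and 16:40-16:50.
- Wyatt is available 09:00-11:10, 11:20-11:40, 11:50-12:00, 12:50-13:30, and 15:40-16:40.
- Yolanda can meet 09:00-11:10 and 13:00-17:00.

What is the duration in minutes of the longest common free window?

40 minutes

Ines free within 09:00–17:00: 09:00–09:40, 11:00–12:20, 12:50–13:10, 14:20–14:30, 15:20–16:30.
Ines ∩ Viktor: 09:00–09:40, 11:00–12:10, 12:50–13:10, 14:20–14:30, 15:20–16:00.
Ines ∩ Viktor ∩ Wyatt: 09:00–09:40, 11:00–11:10, 11:20–11:40, 11:50–12:00, 12:50–13:10, 15:40–16:00.
Ines ∩ Viktor ∩ Wyatt ∩ Yolanda: 09:00–09:40, 11:00–11:10, 13:00–13:10, 15:40–16:00.
Common window lengths: 40, 10, 10, 20 min; longest is 40.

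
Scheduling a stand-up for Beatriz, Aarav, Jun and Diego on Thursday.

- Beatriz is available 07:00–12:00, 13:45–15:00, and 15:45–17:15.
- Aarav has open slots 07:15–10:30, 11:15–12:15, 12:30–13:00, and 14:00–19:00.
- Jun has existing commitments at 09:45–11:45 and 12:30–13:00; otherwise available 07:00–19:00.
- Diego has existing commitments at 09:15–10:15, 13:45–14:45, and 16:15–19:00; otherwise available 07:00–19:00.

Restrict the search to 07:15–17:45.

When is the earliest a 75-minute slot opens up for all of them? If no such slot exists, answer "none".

Jun free within 07:00–19:00: 07:00–09:45, 11:45–12:30, 13:00–19:00.
Diego free within 07:00–19:00: 07:00–09:15, 10:15–13:45, 14:45–16:15.
Beatriz ∩ Aarav: 07:15–10:30, 11:15–12:00, 14:00–15:00, 15:45–17:15.
Beatriz ∩ Aarav ∩ Jun: 07:15–09:45, 11:45–12:00, 14:00–15:00, 15:45–17:15.
Beatriz ∩ Aarav ∩ Jun ∩ Diego: 07:15–09:15, 11:45–12:00, 14:45–15:00, 15:45–16:15.
Restricted to 07:15–17:45: 07:15–09:15, 11:45–12:00, 14:45–15:00, 15:45–16:15.
Windows ≥ 75 min: 07:15–09:15.
Earliest such window starts at 07:15.

07:15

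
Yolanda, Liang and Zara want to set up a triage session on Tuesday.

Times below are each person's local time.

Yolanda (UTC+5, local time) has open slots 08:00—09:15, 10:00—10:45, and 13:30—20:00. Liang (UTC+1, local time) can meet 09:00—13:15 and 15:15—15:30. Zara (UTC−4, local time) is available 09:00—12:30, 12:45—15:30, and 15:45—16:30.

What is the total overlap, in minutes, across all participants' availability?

15 minutes

Yolanda → UTC: 03:00–04:15, 05:00–05:45, 08:30–15:00.
Liang → UTC: 08:00–12:15, 14:15–14:30.
Zara → UTC: 13:00–16:30, 16:45–19:30, 19:45–20:30.
Yolanda ∩ Liang: 08:30–12:15, 14:15–14:30.
Yolanda ∩ Liang ∩ Zara: 14:15–14:30.
Total common minutes: 15.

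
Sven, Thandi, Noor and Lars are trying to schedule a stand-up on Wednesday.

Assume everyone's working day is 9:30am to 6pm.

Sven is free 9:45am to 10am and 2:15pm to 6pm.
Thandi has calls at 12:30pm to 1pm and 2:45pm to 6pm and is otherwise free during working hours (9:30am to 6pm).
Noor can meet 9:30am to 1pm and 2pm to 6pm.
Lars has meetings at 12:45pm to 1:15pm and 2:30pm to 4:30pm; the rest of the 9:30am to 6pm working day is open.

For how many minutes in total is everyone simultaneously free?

Thandi free within 09:30–18:00: 09:30–12:30, 13:00–14:45.
Lars free within 09:30–18:00: 09:30–12:45, 13:15–14:30, 16:30–18:00.
Sven ∩ Thandi: 09:45–10:00, 14:15–14:45.
Sven ∩ Thandi ∩ Noor: 09:45–10:00, 14:15–14:45.
Sven ∩ Thandi ∩ Noor ∩ Lars: 09:45–10:00, 14:15–14:30.
Total common minutes: 15 + 15 = 30.

30 minutes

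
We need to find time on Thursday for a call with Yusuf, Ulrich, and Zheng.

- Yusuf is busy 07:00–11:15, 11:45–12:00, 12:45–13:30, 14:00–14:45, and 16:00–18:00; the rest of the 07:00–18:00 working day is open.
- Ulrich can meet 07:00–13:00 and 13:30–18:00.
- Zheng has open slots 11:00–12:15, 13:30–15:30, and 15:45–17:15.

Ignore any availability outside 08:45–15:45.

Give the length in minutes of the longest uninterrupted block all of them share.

45 minutes

Yusuf free within 07:00–18:00: 11:15–11:45, 12:00–12:45, 13:30–14:00, 14:45–16:00.
Yusuf ∩ Ulrich: 11:15–11:45, 12:00–12:45, 13:30–14:00, 14:45–16:00.
Yusuf ∩ Ulrich ∩ Zheng: 11:15–11:45, 12:00–12:15, 13:30–14:00, 14:45–15:30, 15:45–16:00.
Restricted to 08:45–15:45: 11:15–11:45, 12:00–12:15, 13:30–14:00, 14:45–15:30.
Common window lengths: 30, 15, 30, 45 min; longest is 45.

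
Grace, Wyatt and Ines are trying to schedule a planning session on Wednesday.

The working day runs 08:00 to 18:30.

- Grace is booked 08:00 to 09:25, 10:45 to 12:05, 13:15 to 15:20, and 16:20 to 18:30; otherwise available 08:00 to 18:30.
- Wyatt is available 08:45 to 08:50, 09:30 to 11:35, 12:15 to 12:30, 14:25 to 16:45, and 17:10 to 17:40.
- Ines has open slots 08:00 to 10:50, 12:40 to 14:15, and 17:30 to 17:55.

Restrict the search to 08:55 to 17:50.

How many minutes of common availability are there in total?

75 minutes

Grace free within 08:00–18:30: 09:25–10:45, 12:05–13:15, 15:20–16:20.
Grace ∩ Wyatt: 09:30–10:45, 12:15–12:30, 15:20–16:20.
Grace ∩ Wyatt ∩ Ines: 09:30–10:45.
Restricted to 08:55–17:50: 09:30–10:45.
Total common minutes: 75.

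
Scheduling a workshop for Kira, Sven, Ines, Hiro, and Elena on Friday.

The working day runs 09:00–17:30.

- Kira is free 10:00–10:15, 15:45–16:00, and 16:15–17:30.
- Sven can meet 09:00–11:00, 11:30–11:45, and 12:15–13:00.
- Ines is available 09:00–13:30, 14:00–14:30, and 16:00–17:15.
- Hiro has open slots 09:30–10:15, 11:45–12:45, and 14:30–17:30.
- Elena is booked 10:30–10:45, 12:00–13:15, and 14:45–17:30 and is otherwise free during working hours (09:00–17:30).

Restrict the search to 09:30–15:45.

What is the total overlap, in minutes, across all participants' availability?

Elena free within 09:00–17:30: 09:00–10:30, 10:45–12:00, 13:15–14:45.
Kira ∩ Sven: 10:00–10:15.
Kira ∩ Sven ∩ Ines: 10:00–10:15.
Kira ∩ Sven ∩ Ines ∩ Hiro: 10:00–10:15.
Kira ∩ Sven ∩ Ines ∩ Hiro ∩ Elena: 10:00–10:15.
Restricted to 09:30–15:45: 10:00–10:15.
Total common minutes: 15.

15 minutes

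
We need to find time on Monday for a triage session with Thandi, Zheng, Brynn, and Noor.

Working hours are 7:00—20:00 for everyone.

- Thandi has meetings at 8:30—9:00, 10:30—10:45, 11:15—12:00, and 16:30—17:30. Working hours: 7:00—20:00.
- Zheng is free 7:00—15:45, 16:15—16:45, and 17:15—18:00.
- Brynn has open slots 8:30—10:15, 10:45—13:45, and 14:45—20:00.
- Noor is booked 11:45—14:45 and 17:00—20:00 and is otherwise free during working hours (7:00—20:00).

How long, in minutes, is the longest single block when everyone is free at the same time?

Thandi free within 07:00–20:00: 07:00–08:30, 09:00–10:30, 10:45–11:15, 12:00–16:30, 17:30–20:00.
Noor free within 07:00–20:00: 07:00–11:45, 14:45–17:00.
Thandi ∩ Zheng: 07:00–08:30, 09:00–10:30, 10:45–11:15, 12:00–15:45, 16:15–16:30, 17:30–18:00.
Thandi ∩ Zheng ∩ Brynn: 09:00–10:15, 10:45–11:15, 12:00–13:45, 14:45–15:45, 16:15–16:30, 17:30–18:00.
Thandi ∩ Zheng ∩ Brynn ∩ Noor: 09:00–10:15, 10:45–11:15, 14:45–15:45, 16:15–16:30.
Common window lengths: 75, 30, 60, 15 min; longest is 75.

75 minutes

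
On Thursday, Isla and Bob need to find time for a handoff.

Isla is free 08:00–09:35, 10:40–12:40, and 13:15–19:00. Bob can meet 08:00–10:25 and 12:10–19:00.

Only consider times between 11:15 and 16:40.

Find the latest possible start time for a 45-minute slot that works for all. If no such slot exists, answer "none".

Isla ∩ Bob: 08:00–09:35, 12:10–12:40, 13:15–19:00.
Restricted to 11:15–16:40: 12:10–12:40, 13:15–16:40.
Windows ≥ 45 min: 13:15–16:40.
Latest start in the last window 13:15–16:40 is 16:40 − 45 min = 15:55.

15:55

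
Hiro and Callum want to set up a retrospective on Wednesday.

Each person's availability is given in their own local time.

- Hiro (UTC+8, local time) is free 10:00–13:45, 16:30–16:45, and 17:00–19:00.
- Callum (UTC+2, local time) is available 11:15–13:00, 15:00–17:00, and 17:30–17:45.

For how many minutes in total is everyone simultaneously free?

105 minutes

Hiro → UTC: 02:00–05:45, 08:30–08:45, 09:00–11:00.
Callum → UTC: 09:15–11:00, 13:00–15:00, 15:30–15:45.
Hiro ∩ Callum: 09:15–11:00.
Total common minutes: 105.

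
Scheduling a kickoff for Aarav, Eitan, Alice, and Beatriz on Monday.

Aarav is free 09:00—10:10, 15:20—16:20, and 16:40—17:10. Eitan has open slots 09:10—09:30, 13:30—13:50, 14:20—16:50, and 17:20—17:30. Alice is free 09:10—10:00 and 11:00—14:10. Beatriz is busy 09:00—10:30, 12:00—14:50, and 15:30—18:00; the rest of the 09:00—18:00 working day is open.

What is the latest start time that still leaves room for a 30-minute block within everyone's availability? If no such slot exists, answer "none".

none

Beatriz free within 09:00–18:00: 10:30–12:00, 14:50–15:30.
Aarav ∩ Eitan: 09:10–09:30, 15:20–16:20, 16:40–16:50.
Aarav ∩ Eitan ∩ Alice: 09:10–09:30.
Aarav ∩ Eitan ∩ Alice ∩ Beatriz: (none).
Windows ≥ 30 min: (none).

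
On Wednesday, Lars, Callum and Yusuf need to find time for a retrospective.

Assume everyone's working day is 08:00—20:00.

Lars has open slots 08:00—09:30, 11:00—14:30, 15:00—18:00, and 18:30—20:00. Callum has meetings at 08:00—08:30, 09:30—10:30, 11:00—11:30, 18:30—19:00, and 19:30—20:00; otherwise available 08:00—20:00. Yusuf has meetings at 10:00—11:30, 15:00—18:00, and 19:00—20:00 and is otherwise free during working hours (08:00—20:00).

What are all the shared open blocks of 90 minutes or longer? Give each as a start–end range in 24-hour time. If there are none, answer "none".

11:30–14:30

Callum free within 08:00–20:00: 08:30–09:30, 10:30–11:00, 11:30–18:30, 19:00–19:30.
Yusuf free within 08:00–20:00: 08:00–10:00, 11:30–15:00, 18:00–19:00.
Lars ∩ Callum: 08:30–09:30, 11:30–14:30, 15:00–18:00, 19:00–19:30.
Lars ∩ Callum ∩ Yusuf: 08:30–09:30, 11:30–14:30.
Windows ≥ 90 min: 11:30–14:30.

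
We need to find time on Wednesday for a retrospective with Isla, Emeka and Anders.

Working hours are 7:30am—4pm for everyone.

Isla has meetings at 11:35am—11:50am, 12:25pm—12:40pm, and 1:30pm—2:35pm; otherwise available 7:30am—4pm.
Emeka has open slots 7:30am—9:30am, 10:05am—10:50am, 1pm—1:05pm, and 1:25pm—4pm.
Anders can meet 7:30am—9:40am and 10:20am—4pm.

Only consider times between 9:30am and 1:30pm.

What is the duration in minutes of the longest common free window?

Isla free within 07:30–16:00: 07:30–11:35, 11:50–12:25, 12:40–13:30, 14:35–16:00.
Isla ∩ Emeka: 07:30–09:30, 10:05–10:50, 13:00–13:05, 13:25–13:30, 14:35–16:00.
Isla ∩ Emeka ∩ Anders: 07:30–09:30, 10:20–10:50, 13:00–13:05, 13:25–13:30, 14:35–16:00.
Restricted to 09:30–13:30: 10:20–10:50, 13:00–13:05, 13:25–13:30.
Common window lengths: 30, 5, 5 min; longest is 30.

30 minutes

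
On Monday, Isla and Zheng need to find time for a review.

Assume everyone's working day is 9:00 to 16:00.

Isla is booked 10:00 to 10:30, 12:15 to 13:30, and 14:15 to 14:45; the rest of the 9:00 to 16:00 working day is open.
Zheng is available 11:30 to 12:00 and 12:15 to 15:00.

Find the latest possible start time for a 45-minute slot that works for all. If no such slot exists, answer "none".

13:30

Isla free within 09:00–16:00: 09:00–10:00, 10:30–12:15, 13:30–14:15, 14:45–16:00.
Isla ∩ Zheng: 11:30–12:00, 13:30–14:15, 14:45–15:00.
Windows ≥ 45 min: 13:30–14:15.
Latest start in the last window 13:30–14:15 is 14:15 − 45 min = 13:30.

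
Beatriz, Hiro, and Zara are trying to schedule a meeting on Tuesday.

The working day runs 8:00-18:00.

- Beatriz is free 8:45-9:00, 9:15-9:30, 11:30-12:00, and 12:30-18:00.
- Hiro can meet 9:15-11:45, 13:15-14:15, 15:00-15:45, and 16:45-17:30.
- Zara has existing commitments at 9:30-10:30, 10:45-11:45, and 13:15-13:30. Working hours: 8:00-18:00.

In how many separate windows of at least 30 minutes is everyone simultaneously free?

3

Zara free within 08:00–18:00: 08:00–09:30, 10:30–10:45, 11:45–13:15, 13:30–18:00.
Beatriz ∩ Hiro: 09:15–09:30, 11:30–11:45, 13:15–14:15, 15:00–15:45, 16:45–17:30.
Beatriz ∩ Hiro ∩ Zara: 09:15–09:30, 13:30–14:15, 15:00–15:45, 16:45–17:30.
Windows ≥ 30 min: 13:30–14:15, 15:00–15:45, 16:45–17:30.
That's 3 windows.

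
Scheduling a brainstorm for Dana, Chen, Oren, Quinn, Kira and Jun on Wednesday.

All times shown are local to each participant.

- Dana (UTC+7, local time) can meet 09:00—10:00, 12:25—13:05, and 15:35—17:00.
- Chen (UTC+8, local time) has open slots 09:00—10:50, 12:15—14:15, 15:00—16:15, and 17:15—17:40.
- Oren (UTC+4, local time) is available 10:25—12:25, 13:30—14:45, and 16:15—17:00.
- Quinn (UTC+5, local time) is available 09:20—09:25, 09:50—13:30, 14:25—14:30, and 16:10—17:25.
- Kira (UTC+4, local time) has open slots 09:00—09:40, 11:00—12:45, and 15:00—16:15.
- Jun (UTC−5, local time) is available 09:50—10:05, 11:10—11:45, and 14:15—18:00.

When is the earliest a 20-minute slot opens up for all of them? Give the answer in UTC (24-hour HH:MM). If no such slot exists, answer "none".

Dana → UTC: 02:00–03:00, 05:25–06:05, 08:35–10:00.
Chen → UTC: 01:00–02:50, 04:15–06:15, 07:00–08:15, 09:15–09:40.
Oren → UTC: 06:25–08:25, 09:30–10:45, 12:15–13:00.
Quinn → UTC: 04:20–04:25, 04:50–08:30, 09:25–09:30, 11:10–12:25.
Kira → UTC: 05:00–05:40, 07:00–08:45, 11:00–12:15.
Jun → UTC: 14:50–15:05, 16:10–16:45, 19:15–23:00.
Dana ∩ Chen: 02:00–02:50, 05:25–06:05, 09:15–09:40.
Dana ∩ Chen ∩ Oren: 09:30–09:40.
Dana ∩ Chen ∩ Oren ∩ Quinn: (none).
Dana ∩ Chen ∩ Oren ∩ Quinn ∩ Kira: (none).
Dana ∩ Chen ∩ Oren ∩ Quinn ∩ Kira ∩ Jun: (none).
Windows ≥ 20 min: (none).

none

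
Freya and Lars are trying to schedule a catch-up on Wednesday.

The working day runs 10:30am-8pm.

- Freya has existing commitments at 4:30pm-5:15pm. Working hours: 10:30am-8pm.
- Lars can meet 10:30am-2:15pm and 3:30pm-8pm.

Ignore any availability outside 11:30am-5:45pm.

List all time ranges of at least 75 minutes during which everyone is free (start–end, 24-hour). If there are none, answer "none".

11:30–14:15

Freya free within 10:30–20:00: 10:30–16:30, 17:15–20:00.
Freya ∩ Lars: 10:30–14:15, 15:30–16:30, 17:15–20:00.
Restricted to 11:30–17:45: 11:30–14:15, 15:30–16:30, 17:15–17:45.
Windows ≥ 75 min: 11:30–14:15.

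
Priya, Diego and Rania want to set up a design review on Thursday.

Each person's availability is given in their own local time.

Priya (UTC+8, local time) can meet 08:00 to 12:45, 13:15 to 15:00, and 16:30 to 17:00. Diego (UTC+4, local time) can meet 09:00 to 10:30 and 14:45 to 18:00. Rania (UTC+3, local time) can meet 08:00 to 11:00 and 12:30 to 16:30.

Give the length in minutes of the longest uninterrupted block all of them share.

75 minutes

Priya → UTC: 00:00–04:45, 05:15–07:00, 08:30–09:00.
Diego → UTC: 05:00–06:30, 10:45–14:00.
Rania → UTC: 05:00–08:00, 09:30–13:30.
Priya ∩ Diego: 05:15–06:30.
Priya ∩ Diego ∩ Rania: 05:15–06:30.
Single common window of 75 minutes.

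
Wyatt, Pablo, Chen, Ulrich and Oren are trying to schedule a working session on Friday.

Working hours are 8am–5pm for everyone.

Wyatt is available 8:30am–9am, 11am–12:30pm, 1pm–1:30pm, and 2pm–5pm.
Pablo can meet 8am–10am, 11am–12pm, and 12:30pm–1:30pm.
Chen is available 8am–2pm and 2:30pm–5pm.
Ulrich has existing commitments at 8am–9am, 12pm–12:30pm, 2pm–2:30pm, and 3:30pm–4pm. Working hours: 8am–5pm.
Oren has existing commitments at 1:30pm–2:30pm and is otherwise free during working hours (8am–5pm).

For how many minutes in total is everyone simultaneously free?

90 minutes

Ulrich free within 08:00–17:00: 09:00–12:00, 12:30–14:00, 14:30–15:30, 16:00–17:00.
Oren free within 08:00–17:00: 08:00–13:30, 14:30–17:00.
Wyatt ∩ Pablo: 08:30–09:00, 11:00–12:00, 13:00–13:30.
Wyatt ∩ Pablo ∩ Chen: 08:30–09:00, 11:00–12:00, 13:00–13:30.
Wyatt ∩ Pablo ∩ Chen ∩ Ulrich: 11:00–12:00, 13:00–13:30.
Wyatt ∩ Pablo ∩ Chen ∩ Ulrich ∩ Oren: 11:00–12:00, 13:00–13:30.
Total common minutes: 60 + 30 = 90.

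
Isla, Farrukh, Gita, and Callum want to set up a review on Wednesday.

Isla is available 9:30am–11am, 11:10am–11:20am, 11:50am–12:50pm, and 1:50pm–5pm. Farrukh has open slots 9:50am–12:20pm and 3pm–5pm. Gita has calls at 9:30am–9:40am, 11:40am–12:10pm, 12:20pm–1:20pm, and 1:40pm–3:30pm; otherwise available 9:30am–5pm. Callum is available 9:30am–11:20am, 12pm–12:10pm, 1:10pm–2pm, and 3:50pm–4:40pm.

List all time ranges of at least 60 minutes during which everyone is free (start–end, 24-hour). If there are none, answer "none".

09:50–11:00

Gita free within 09:30–17:00: 09:40–11:40, 12:10–12:20, 13:20–13:40, 15:30–17:00.
Isla ∩ Farrukh: 09:50–11:00, 11:10–11:20, 11:50–12:20, 15:00–17:00.
Isla ∩ Farrukh ∩ Gita: 09:50–11:00, 11:10–11:20, 12:10–12:20, 15:30–17:00.
Isla ∩ Farrukh ∩ Gita ∩ Callum: 09:50–11:00, 11:10–11:20, 15:50–16:40.
Windows ≥ 60 min: 09:50–11:00.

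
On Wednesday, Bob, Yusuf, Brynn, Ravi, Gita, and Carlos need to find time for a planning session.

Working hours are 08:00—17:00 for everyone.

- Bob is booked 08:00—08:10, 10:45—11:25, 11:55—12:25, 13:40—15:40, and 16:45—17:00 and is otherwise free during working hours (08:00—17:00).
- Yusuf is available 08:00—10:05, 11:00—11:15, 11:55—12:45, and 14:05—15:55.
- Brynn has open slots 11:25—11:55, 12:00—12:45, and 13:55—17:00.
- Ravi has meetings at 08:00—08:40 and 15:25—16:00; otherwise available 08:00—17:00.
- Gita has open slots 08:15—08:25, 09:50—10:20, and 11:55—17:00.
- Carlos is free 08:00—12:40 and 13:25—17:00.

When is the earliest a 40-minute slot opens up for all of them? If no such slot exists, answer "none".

Bob free within 08:00–17:00: 08:10–10:45, 11:25–11:55, 12:25–13:40, 15:40–16:45.
Ravi free within 08:00–17:00: 08:40–15:25, 16:00–17:00.
Bob ∩ Yusuf: 08:10–10:05, 12:25–12:45, 15:40–15:55.
Bob ∩ Yusuf ∩ Brynn: 12:25–12:45, 15:40–15:55.
Bob ∩ Yusuf ∩ Brynn ∩ Ravi: 12:25–12:45.
Bob ∩ Yusuf ∩ Brynn ∩ Ravi ∩ Gita: 12:25–12:45.
Bob ∩ Yusuf ∩ Brynn ∩ Ravi ∩ Gita ∩ Carlos: 12:25–12:40.
Windows ≥ 40 min: (none).

none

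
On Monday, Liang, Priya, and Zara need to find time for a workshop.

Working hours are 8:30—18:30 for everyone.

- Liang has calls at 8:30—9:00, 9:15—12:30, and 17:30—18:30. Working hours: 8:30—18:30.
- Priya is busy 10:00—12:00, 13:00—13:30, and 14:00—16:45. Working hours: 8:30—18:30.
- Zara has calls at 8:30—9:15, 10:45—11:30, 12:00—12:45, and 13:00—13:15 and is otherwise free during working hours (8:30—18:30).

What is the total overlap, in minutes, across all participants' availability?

90 minutes

Liang free within 08:30–18:30: 09:00–09:15, 12:30–17:30.
Priya free within 08:30–18:30: 08:30–10:00, 12:00–13:00, 13:30–14:00, 16:45–18:30.
Zara free within 08:30–18:30: 09:15–10:45, 11:30–12:00, 12:45–13:00, 13:15–18:30.
Liang ∩ Priya: 09:00–09:15, 12:30–13:00, 13:30–14:00, 16:45–17:30.
Liang ∩ Priya ∩ Zara: 12:45–13:00, 13:30–14:00, 16:45–17:30.
Total common minutes: 15 + 30 + 45 = 90.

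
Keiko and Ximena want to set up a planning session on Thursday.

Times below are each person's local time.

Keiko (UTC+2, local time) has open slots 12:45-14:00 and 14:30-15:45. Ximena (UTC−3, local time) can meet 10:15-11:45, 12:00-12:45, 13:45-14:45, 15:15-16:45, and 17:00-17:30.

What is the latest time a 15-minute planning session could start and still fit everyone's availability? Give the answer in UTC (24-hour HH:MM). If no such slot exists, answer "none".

13:30

Keiko → UTC: 10:45–12:00, 12:30–13:45.
Ximena → UTC: 13:15–14:45, 15:00–15:45, 16:45–17:45, 18:15–19:45, 20:00–20:30.
Keiko ∩ Ximena: 13:15–13:45.
Windows ≥ 15 min: 13:15–13:45.
Latest start in the last window 13:15–13:45 is 13:45 − 15 min = 13:30.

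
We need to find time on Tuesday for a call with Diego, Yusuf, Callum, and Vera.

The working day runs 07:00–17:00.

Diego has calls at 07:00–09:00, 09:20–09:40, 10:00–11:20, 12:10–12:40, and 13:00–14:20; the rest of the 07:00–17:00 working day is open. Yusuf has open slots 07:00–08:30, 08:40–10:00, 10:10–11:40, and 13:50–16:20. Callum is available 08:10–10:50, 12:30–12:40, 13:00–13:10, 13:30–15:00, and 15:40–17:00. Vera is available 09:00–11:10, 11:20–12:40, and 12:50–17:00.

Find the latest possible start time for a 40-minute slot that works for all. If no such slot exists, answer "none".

15:40

Diego free within 07:00–17:00: 09:00–09:20, 09:40–10:00, 11:20–12:10, 12:40–13:00, 14:20–17:00.
Diego ∩ Yusuf: 09:00–09:20, 09:40–10:00, 11:20–11:40, 14:20–16:20.
Diego ∩ Yusuf ∩ Callum: 09:00–09:20, 09:40–10:00, 14:20–15:00, 15:40–16:20.
Diego ∩ Yusuf ∩ Callum ∩ Vera: 09:00–09:20, 09:40–10:00, 14:20–15:00, 15:40–16:20.
Windows ≥ 40 min: 14:20–15:00, 15:40–16:20.
Latest start in the last window 15:40–16:20 is 16:20 − 40 min = 15:40.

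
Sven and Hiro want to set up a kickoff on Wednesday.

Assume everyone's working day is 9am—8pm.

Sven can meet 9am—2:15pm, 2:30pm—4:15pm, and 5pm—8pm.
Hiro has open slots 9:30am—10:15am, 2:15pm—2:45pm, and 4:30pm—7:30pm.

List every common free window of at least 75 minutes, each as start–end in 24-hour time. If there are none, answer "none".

17:00–19:30

Sven ∩ Hiro: 09:30–10:15, 14:30–14:45, 17:00–19:30.
Windows ≥ 75 min: 17:00–19:30.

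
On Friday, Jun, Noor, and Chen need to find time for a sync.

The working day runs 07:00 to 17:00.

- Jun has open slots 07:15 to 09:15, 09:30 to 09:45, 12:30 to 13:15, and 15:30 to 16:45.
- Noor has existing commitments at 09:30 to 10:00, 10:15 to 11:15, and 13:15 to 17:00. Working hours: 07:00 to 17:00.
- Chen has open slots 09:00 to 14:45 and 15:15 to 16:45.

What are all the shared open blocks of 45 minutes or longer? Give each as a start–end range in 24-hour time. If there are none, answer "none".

12:30–13:15

Noor free within 07:00–17:00: 07:00–09:30, 10:00–10:15, 11:15–13:15.
Jun ∩ Noor: 07:15–09:15, 12:30–13:15.
Jun ∩ Noor ∩ Chen: 09:00–09:15, 12:30–13:15.
Windows ≥ 45 min: 12:30–13:15.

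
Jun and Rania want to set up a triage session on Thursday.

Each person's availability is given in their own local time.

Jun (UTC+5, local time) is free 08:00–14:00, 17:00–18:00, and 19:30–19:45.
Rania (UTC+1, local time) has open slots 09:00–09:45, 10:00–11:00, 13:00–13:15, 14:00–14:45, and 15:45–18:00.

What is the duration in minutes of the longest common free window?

45 minutes

Jun → UTC: 03:00–09:00, 12:00–13:00, 14:30–14:45.
Rania → UTC: 08:00–08:45, 09:00–10:00, 12:00–12:15, 13:00–13:45, 14:45–17:00.
Jun ∩ Rania: 08:00–08:45, 12:00–12:15.
Common window lengths: 45, 15 min; longest is 45.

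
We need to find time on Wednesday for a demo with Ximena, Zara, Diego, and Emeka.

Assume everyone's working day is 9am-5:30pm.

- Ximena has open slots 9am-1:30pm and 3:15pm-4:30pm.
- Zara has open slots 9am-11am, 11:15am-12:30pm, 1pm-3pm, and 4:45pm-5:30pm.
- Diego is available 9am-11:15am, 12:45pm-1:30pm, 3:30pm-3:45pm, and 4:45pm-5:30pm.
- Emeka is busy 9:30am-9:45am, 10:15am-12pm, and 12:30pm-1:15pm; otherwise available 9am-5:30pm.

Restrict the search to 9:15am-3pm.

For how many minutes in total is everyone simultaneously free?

Emeka free within 09:00–17:30: 09:00–09:30, 09:45–10:15, 12:00–12:30, 13:15–17:30.
Ximena ∩ Zara: 09:00–11:00, 11:15–12:30, 13:00–13:30.
Ximena ∩ Zara ∩ Diego: 09:00–11:00, 13:00–13:30.
Ximena ∩ Zara ∩ Diego ∩ Emeka: 09:00–09:30, 09:45–10:15, 13:15–13:30.
Restricted to 09:15–15:00: 09:15–09:30, 09:45–10:15, 13:15–13:30.
Total common minutes: 15 + 30 + 15 = 60.

60 minutes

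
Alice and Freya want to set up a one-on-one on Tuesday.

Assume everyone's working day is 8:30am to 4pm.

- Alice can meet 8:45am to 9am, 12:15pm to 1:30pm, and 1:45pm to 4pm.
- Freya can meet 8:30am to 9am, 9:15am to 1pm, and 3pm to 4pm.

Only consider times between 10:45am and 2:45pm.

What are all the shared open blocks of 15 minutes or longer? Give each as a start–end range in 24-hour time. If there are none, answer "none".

12:15–13:00

Alice ∩ Freya: 08:45–09:00, 12:15–13:00, 15:00–16:00.
Restricted to 10:45–14:45: 12:15–13:00.
Windows ≥ 15 min: 12:15–13:00.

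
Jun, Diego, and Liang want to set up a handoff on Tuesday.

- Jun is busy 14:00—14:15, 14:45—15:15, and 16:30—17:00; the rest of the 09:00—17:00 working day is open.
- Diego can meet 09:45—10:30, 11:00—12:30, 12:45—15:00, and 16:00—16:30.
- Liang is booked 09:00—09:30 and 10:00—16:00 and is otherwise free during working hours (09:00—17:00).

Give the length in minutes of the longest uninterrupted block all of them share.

30 minutes

Jun free within 09:00–17:00: 09:00–14:00, 14:15–14:45, 15:15–16:30.
Liang free within 09:00–17:00: 09:30–10:00, 16:00–17:00.
Jun ∩ Diego: 09:45–10:30, 11:00–12:30, 12:45–14:00, 14:15–14:45, 16:00–16:30.
Jun ∩ Diego ∩ Liang: 09:45–10:00, 16:00–16:30.
Common window lengths: 15, 30 min; longest is 30.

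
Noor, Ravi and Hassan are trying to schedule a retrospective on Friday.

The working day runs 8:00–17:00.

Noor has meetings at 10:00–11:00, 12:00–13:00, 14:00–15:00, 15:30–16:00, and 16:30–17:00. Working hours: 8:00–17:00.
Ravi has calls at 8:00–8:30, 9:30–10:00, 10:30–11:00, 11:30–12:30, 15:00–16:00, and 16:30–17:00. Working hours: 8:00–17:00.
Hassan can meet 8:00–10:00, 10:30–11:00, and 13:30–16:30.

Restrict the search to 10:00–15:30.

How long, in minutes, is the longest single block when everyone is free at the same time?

Noor free within 08:00–17:00: 08:00–10:00, 11:00–12:00, 13:00–14:00, 15:00–15:30, 16:00–16:30.
Ravi free within 08:00–17:00: 08:30–09:30, 10:00–10:30, 11:00–11:30, 12:30–15:00, 16:00–16:30.
Noor ∩ Ravi: 08:30–09:30, 11:00–11:30, 13:00–14:00, 16:00–16:30.
Noor ∩ Ravi ∩ Hassan: 08:30–09:30, 13:30–14:00, 16:00–16:30.
Restricted to 10:00–15:30: 13:30–14:00.
Single common window of 30 minutes.

30 minutes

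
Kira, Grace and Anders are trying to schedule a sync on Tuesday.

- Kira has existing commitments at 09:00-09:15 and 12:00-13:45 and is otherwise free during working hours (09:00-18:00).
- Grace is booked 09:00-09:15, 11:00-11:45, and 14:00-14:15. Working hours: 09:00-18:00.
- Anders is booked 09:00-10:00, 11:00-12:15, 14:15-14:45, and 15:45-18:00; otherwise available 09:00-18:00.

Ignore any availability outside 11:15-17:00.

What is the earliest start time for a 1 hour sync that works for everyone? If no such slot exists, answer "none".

14:45

Kira free within 09:00–18:00: 09:15–12:00, 13:45–18:00.
Grace free within 09:00–18:00: 09:15–11:00, 11:45–14:00, 14:15–18:00.
Anders free within 09:00–18:00: 10:00–11:00, 12:15–14:15, 14:45–15:45.
Kira ∩ Grace: 09:15–11:00, 11:45–12:00, 13:45–14:00, 14:15–18:00.
Kira ∩ Grace ∩ Anders: 10:00–11:00, 13:45–14:00, 14:45–15:45.
Restricted to 11:15–17:00: 13:45–14:00, 14:45–15:45.
Windows ≥ 60 min: 14:45–15:45.
Earliest such window starts at 14:45.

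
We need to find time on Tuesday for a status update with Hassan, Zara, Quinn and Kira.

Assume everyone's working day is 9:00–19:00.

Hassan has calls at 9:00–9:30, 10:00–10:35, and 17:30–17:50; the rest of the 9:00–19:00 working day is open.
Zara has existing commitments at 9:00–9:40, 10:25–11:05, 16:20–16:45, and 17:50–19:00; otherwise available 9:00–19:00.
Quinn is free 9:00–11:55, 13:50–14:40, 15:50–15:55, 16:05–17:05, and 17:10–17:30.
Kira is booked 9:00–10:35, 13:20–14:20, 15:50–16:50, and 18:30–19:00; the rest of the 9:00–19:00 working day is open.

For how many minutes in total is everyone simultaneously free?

Hassan free within 09:00–19:00: 09:30–10:00, 10:35–17:30, 17:50–19:00.
Zara free within 09:00–19:00: 09:40–10:25, 11:05–16:20, 16:45–17:50.
Kira free within 09:00–19:00: 10:35–13:20, 14:20–15:50, 16:50–18:30.
Hassan ∩ Zara: 09:40–10:00, 11:05–16:20, 16:45–17:30.
Hassan ∩ Zara ∩ Quinn: 09:40–10:00, 11:05–11:55, 13:50–14:40, 15:50–15:55, 16:05–16:20, 16:45–17:05, 17:10–17:30.
Hassan ∩ Zara ∩ Quinn ∩ Kira: 11:05–11:55, 14:20–14:40, 16:50–17:05, 17:10–17:30.
Total common minutes: 50 + 20 + 15 + 20 = 105.

105 minutes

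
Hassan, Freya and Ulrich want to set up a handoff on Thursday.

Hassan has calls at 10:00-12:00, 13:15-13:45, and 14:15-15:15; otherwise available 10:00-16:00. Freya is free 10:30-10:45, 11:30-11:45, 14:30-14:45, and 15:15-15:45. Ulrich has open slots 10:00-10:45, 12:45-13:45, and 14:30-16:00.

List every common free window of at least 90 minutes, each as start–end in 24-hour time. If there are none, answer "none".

none

Hassan free within 10:00–16:00: 12:00–13:15, 13:45–14:15, 15:15–16:00.
Hassan ∩ Freya: 15:15–15:45.
Hassan ∩ Freya ∩ Ulrich: 15:15–15:45.
Windows ≥ 90 min: (none).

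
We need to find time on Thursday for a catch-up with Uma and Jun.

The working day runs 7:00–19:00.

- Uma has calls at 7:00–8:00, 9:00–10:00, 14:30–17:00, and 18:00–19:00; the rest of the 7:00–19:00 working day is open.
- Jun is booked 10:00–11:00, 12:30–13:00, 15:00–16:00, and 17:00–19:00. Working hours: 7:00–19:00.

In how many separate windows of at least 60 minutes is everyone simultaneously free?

Uma free within 07:00–19:00: 08:00–09:00, 10:00–14:30, 17:00–18:00.
Jun free within 07:00–19:00: 07:00–10:00, 11:00–12:30, 13:00–15:00, 16:00–17:00.
Uma ∩ Jun: 08:00–09:00, 11:00–12:30, 13:00–14:30.
Windows ≥ 60 min: 08:00–09:00, 11:00–12:30, 13:00–14:30.
That's 3 windows.

3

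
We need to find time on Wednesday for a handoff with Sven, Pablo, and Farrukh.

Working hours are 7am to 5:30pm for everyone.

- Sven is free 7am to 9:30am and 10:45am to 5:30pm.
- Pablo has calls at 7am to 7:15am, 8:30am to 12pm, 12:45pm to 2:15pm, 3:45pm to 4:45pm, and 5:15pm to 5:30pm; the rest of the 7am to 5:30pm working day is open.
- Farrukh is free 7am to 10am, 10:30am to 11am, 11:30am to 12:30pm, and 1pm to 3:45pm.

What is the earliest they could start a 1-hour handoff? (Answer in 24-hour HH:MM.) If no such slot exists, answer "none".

07:15

Pablo free within 07:00–17:30: 07:15–08:30, 12:00–12:45, 14:15–15:45, 16:45–17:15.
Sven ∩ Pablo: 07:15–08:30, 12:00–12:45, 14:15–15:45, 16:45–17:15.
Sven ∩ Pablo ∩ Farrukh: 07:15–08:30, 12:00–12:30, 14:15–15:45.
Windows ≥ 60 min: 07:15–08:30, 14:15–15:45.
Earliest such window starts at 07:15.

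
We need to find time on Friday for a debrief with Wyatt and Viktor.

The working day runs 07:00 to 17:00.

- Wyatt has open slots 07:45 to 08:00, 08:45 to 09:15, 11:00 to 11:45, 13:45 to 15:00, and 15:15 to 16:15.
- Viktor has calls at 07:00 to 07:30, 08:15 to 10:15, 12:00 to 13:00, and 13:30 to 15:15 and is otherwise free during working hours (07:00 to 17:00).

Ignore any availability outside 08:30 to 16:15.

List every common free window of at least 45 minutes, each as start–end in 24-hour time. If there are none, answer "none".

11:00–11:45, 15:15–16:15

Viktor free within 07:00–17:00: 07:30–08:15, 10:15–12:00, 13:00–13:30, 15:15–17:00.
Wyatt ∩ Viktor: 07:45–08:00, 11:00–11:45, 15:15–16:15.
Restricted to 08:30–16:15: 11:00–11:45, 15:15–16:15.
Windows ≥ 45 min: 11:00–11:45, 15:15–16:15.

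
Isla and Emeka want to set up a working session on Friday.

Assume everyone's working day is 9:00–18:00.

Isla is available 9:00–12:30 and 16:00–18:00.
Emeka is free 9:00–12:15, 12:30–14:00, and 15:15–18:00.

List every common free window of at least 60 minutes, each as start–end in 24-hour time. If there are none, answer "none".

Isla ∩ Emeka: 09:00–12:15, 16:00–18:00.
Windows ≥ 60 min: 09:00–12:15, 16:00–18:00.

09:00–12:15, 16:00–18:00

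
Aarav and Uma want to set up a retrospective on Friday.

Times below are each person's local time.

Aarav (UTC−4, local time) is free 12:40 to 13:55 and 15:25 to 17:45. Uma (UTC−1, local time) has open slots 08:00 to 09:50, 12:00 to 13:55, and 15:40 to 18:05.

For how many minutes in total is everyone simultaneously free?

Aarav → UTC: 16:40–17:55, 19:25–21:45.
Uma → UTC: 09:00–10:50, 13:00–14:55, 16:40–19:05.
Aarav ∩ Uma: 16:40–17:55.
Total common minutes: 75.

75 minutes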